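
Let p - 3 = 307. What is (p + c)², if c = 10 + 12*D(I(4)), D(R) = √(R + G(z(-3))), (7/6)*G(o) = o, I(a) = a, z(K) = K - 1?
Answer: 717376/7 + 15360*√7/7 ≈ 1.0829e+5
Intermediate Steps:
z(K) = -1 + K
p = 310 (p = 3 + 307 = 310)
G(o) = 6*o/7
D(R) = √(-24/7 + R) (D(R) = √(R + 6*(-1 - 3)/7) = √(R + (6/7)*(-4)) = √(R - 24/7) = √(-24/7 + R))
c = 10 + 24*√7/7 (c = 10 + 12*(√(-168 + 49*4)/7) = 10 + 12*(√(-168 + 196)/7) = 10 + 12*(√28/7) = 10 + 12*((2*√7)/7) = 10 + 12*(2*√7/7) = 10 + 24*√7/7 ≈ 19.071)
(p + c)² = (310 + (10 + 24*√7/7))² = (320 + 24*√7/7)²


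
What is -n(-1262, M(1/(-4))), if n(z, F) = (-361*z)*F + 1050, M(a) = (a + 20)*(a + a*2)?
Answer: 53978067/8 ≈ 6.7473e+6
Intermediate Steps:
M(a) = 3*a*(20 + a) (M(a) = (20 + a)*(a + 2*a) = (20 + a)*(3*a) = 3*a*(20 + a))
n(z, F) = 1050 - 361*F*z (n(z, F) = -361*F*z + 1050 = 1050 - 361*F*z)
-n(-1262, M(1/(-4))) = -(1050 - 361*3*(20 + 1/(-4))/(-4)*(-1262)) = -(1050 - 361*3*(-1/4)*(20 - 1/4)*(-1262)) = -(1050 - 361*3*(-1/4)*(79/4)*(-1262)) = -(1050 - 361*(-237/16)*(-1262)) = -(1050 - 53986467/8) = -1*(-53978067/8) = 53978067/8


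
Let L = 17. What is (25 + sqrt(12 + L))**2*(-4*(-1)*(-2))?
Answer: -5232 - 400*sqrt(29) ≈ -7386.1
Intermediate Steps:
(25 + sqrt(12 + L))**2*(-4*(-1)*(-2)) = (25 + sqrt(12 + 17))**2*(-4*(-1)*(-2)) = (25 + sqrt(29))**2*(4*(-2)) = (25 + sqrt(29))**2*(-8) = -8*(25 + sqrt(29))**2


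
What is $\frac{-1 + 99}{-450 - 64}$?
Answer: $- \frac{49}{257} \approx -0.19066$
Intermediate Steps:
$\frac{-1 + 99}{-450 - 64} = \frac{98}{-514} = 98 \left(- \frac{1}{514}\right) = - \frac{49}{257}$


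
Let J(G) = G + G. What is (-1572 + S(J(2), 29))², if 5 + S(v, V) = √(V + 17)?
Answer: (1577 - √46)² ≈ 2.4656e+6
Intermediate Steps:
J(G) = 2*G
S(v, V) = -5 + √(17 + V) (S(v, V) = -5 + √(V + 17) = -5 + √(17 + V))
(-1572 + S(J(2), 29))² = (-1572 + (-5 + √(17 + 29)))² = (-1572 + (-5 + √46))² = (-1577 + √46)²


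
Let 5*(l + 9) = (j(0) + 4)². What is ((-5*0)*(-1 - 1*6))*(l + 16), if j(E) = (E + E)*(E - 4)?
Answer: 0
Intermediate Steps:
j(E) = 2*E*(-4 + E) (j(E) = (2*E)*(-4 + E) = 2*E*(-4 + E))
l = -29/5 (l = -9 + (2*0*(-4 + 0) + 4)²/5 = -9 + (2*0*(-4) + 4)²/5 = -9 + (0 + 4)²/5 = -9 + (⅕)*4² = -9 + (⅕)*16 = -9 + 16/5 = -29/5 ≈ -5.8000)
((-5*0)*(-1 - 1*6))*(l + 16) = ((-5*0)*(-1 - 1*6))*(-29/5 + 16) = (0*(-1 - 6))*(51/5) = (0*(-7))*(51/5) = 0*(51/5) = 0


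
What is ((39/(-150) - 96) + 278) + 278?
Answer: 22987/50 ≈ 459.74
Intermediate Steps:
((39/(-150) - 96) + 278) + 278 = ((39*(-1/150) - 96) + 278) + 278 = ((-13/50 - 96) + 278) + 278 = (-4813/50 + 278) + 278 = 9087/50 + 278 = 22987/50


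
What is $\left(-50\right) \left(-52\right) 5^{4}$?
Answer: $1625000$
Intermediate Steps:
$\left(-50\right) \left(-52\right) 5^{4} = 2600 \cdot 625 = 1625000$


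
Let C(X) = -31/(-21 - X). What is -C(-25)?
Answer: 31/4 ≈ 7.7500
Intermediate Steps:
-C(-25) = -31/(21 - 25) = -31/(-4) = -31*(-1)/4 = -1*(-31/4) = 31/4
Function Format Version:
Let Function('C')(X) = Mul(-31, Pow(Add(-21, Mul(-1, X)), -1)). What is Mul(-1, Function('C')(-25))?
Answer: Rational(31, 4) ≈ 7.7500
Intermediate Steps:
Mul(-1, Function('C')(-25)) = Mul(-1, Mul(31, Pow(Add(21, -25), -1))) = Mul(-1, Mul(31, Pow(-4, -1))) = Mul(-1, Mul(31, Rational(-1, 4))) = Mul(-1, Rational(-31, 4)) = Rational(31, 4)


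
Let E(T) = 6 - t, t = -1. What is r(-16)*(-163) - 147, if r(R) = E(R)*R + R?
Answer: 20717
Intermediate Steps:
E(T) = 7 (E(T) = 6 - 1*(-1) = 6 + 1 = 7)
r(R) = 8*R (r(R) = 7*R + R = 8*R)
r(-16)*(-163) - 147 = (8*(-16))*(-163) - 147 = -128*(-163) - 147 = 20864 - 147 = 20717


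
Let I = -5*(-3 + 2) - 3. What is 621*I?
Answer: 1242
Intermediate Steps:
I = 2 (I = -5*(-1) - 3 = 5 - 3 = 2)
621*I = 621*2 = 1242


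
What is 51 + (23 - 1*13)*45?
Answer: 501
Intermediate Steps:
51 + (23 - 1*13)*45 = 51 + (23 - 13)*45 = 51 + 10*45 = 51 + 450 = 501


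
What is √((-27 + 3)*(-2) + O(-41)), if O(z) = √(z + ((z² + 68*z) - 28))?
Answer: √(48 + 14*I*√6) ≈ 7.3141 + 2.3443*I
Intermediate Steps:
O(z) = √(-28 + z² + 69*z) (O(z) = √(z + (-28 + z² + 68*z)) = √(-28 + z² + 69*z))
√((-27 + 3)*(-2) + O(-41)) = √((-27 + 3)*(-2) + √(-28 + (-41)² + 69*(-41))) = √(-24*(-2) + √(-28 + 1681 - 2829)) = √(48 + √(-1176)) = √(48 + 14*I*√6)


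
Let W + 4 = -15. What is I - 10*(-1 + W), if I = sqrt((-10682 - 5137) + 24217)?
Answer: 200 + sqrt(8398) ≈ 291.64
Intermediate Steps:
W = -19 (W = -4 - 15 = -19)
I = sqrt(8398) (I = sqrt(-15819 + 24217) = sqrt(8398) ≈ 91.641)
I - 10*(-1 + W) = sqrt(8398) - 10*(-1 - 19) = sqrt(8398) - 10*(-20) = sqrt(8398) - 1*(-200) = sqrt(8398) + 200 = 200 + sqrt(8398)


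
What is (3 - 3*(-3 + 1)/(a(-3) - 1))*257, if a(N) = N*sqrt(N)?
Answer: 771*(I + 3*sqrt(3))/(-I + 3*sqrt(3)) ≈ 715.93 + 286.16*I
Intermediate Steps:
a(N) = N**(3/2)
(3 - 3*(-3 + 1)/(a(-3) - 1))*257 = (3 - 3*(-3 + 1)/((-3)**(3/2) - 1))*257 = (3 - (-6)/(-3*I*sqrt(3) - 1))*257 = (3 - (-6)/(-1 - 3*I*sqrt(3)))*257 = (3 + 6/(-1 - 3*I*sqrt(3)))*257 = 771 + 1542/(-1 - 3*I*sqrt(3))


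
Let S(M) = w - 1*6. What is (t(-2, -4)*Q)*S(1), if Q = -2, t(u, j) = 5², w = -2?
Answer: 400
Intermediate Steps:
S(M) = -8 (S(M) = -2 - 1*6 = -2 - 6 = -8)
t(u, j) = 25
(t(-2, -4)*Q)*S(1) = (25*(-2))*(-8) = -50*(-8) = 400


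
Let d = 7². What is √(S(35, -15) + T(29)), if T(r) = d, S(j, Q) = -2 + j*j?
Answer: 2*√318 ≈ 35.665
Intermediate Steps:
S(j, Q) = -2 + j²
d = 49
T(r) = 49
√(S(35, -15) + T(29)) = √((-2 + 35²) + 49) = √((-2 + 1225) + 49) = √(1223 + 49) = √1272 = 2*√318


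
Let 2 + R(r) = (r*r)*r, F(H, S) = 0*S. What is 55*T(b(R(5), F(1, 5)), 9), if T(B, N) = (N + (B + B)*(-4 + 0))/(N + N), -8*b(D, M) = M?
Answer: 55/2 ≈ 27.500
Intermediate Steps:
F(H, S) = 0
R(r) = -2 + r³ (R(r) = -2 + (r*r)*r = -2 + r²*r = -2 + r³)
b(D, M) = -M/8
T(B, N) = (N - 8*B)/(2*N) (T(B, N) = (N + (2*B)*(-4))/((2*N)) = (N - 8*B)*(1/(2*N)) = (N - 8*B)/(2*N))
55*T(b(R(5), F(1, 5)), 9) = 55*((½)*(9 - (-1)*0)/9) = 55*((½)*(⅑)*(9 - 8*0)) = 55*((½)*(⅑)*(9 + 0)) = 55*((½)*(⅑)*9) = 55*(½) = 55/2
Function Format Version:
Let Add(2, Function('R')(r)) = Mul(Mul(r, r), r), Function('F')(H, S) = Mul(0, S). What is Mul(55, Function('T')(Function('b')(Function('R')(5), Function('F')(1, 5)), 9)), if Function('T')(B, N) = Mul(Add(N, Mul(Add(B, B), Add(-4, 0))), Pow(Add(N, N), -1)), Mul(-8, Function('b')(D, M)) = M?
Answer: Rational(55, 2) ≈ 27.500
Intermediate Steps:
Function('F')(H, S) = 0
Function('R')(r) = Add(-2, Pow(r, 3)) (Function('R')(r) = Add(-2, Mul(Mul(r, r), r)) = Add(-2, Mul(Pow(r, 2), r)) = Add(-2, Pow(r, 3)))
Function('b')(D, M) = Mul(Rational(-1, 8), M)
Function('T')(B, N) = Mul(Rational(1, 2), Pow(N, -1), Add(N, Mul(-8, B))) (Function('T')(B, N) = Mul(Add(N, Mul(Mul(2, B), -4)), Pow(Mul(2, N), -1)) = Mul(Add(N, Mul(-8, B)), Mul(Rational(1, 2), Pow(N, -1))) = Mul(Rational(1, 2), Pow(N, -1), Add(N, Mul(-8, B))))
Mul(55, Function('T')(Function('b')(Function('R')(5), Function('F')(1, 5)), 9)) = Mul(55, Mul(Rational(1, 2), Pow(9, -1), Add(9, Mul(-8, Mul(Rational(-1, 8), 0))))) = Mul(55, Mul(Rational(1, 2), Rational(1, 9), Add(9, Mul(-8, 0)))) = Mul(55, Mul(Rational(1, 2), Rational(1, 9), Add(9, 0))) = Mul(55, Mul(Rational(1, 2), Rational(1, 9), 9)) = Mul(55, Rational(1, 2)) = Rational(55, 2)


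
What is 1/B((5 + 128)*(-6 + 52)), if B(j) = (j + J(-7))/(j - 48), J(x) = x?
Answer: 6070/6111 ≈ 0.99329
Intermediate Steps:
B(j) = (-7 + j)/(-48 + j) (B(j) = (j - 7)/(j - 48) = (-7 + j)/(-48 + j))
1/B((5 + 128)*(-6 + 52)) = 1/((-7 + (5 + 128)*(-6 + 52))/(-48 + (5 + 128)*(-6 + 52))) = 1/((-7 + 133*46)/(-48 + 133*46)) = 1/((-7 + 6118)/(-48 + 6118)) = 1/(6111/6070) = 6070/6111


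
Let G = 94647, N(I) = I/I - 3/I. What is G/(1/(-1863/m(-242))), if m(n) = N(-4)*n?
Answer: 50379246/121 ≈ 4.1636e+5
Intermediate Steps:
N(I) = 1 - 3/I
m(n) = 7*n/4 (m(n) = ((-3 - 4)/(-4))*n = (-¼*(-7))*n = 7*n/4)
G/(1/(-1863/m(-242))) = 94647/(1/(-1863/((7/4)*(-242)))) = 94647/(1/(-1863/(-847/2))) = 94647/(1/(-1863*(-2/847))) = 94647/(1/(3726/847)) = 94647/(847/3726) = 94647*(3726/847) = 50379246/121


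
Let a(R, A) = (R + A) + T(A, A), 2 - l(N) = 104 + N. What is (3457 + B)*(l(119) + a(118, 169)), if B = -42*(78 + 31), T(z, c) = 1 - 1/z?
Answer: -12691962/169 ≈ -75100.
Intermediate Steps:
l(N) = -102 - N (l(N) = 2 - (104 + N) = 2 + (-104 - N) = -102 - N)
B = -4578 (B = -42*109 = -4578)
a(R, A) = A + R + (-1 + A)/A (a(R, A) = (R + A) + (-1 + A)/A = (A + R) + (-1 + A)/A = A + R + (-1 + A)/A)
(3457 + B)*(l(119) + a(118, 169)) = (3457 - 4578)*((-102 - 1*119) + (1 + 169 + 118 - 1/169)) = -1121*((-102 - 119) + (1 + 169 + 118 - 1*1/169)) = -1121*(-221 + (1 + 169 + 118 - 1/169)) = -1121*(-221 + 48671/169) = -1121*11322/169 = -12691962/169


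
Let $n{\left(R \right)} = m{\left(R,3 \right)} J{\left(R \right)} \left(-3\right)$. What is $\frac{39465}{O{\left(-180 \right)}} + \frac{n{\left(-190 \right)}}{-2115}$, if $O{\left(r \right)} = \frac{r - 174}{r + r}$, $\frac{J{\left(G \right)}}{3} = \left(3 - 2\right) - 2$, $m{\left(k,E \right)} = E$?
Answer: $\frac{556456323}{13865} \approx 40134.0$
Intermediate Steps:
$J{\left(G \right)} = -3$ ($J{\left(G \right)} = 3 \left(\left(3 - 2\right) - 2\right) = 3 \left(1 - 2\right) = 3 \left(-1\right) = -3$)
$n{\left(R \right)} = 27$ ($n{\left(R \right)} = 3 \left(-3\right) \left(-3\right) = \left(-9\right) \left(-3\right) = 27$)
$O{\left(r \right)} = \frac{-174 + r}{2 r}$
$\frac{39465}{O{\left(-180 \right)}} + \frac{n{\left(-190 \right)}}{-2115} = \frac{39465}{\frac{1}{2} \frac{1}{-180} \left(-174 - 180\right)} + \frac{27}{-2115} = \frac{39465}{\frac{1}{2} \left(- \frac{1}{180}\right) \left(-354\right)} + 27 \left(- \frac{1}{2115}\right) = \frac{39465}{\frac{59}{60}} - \frac{3}{235} = 39465 \cdot \frac{60}{59} - \frac{3}{235} = \frac{2367900}{59} - \frac{3}{235} = \frac{556456323}{13865}$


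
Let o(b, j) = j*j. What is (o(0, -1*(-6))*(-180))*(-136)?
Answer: 881280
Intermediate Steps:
o(b, j) = j**2
(o(0, -1*(-6))*(-180))*(-136) = ((-1*(-6))**2*(-180))*(-136) = (6**2*(-180))*(-136) = (36*(-180))*(-136) = -6480*(-136) = 881280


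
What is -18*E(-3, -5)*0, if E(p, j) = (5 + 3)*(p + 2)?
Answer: 0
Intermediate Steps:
E(p, j) = 16 + 8*p (E(p, j) = 8*(2 + p) = 16 + 8*p)
-18*E(-3, -5)*0 = -18*(16 + 8*(-3))*0 = -18*(16 - 24)*0 = -18*(-8)*0 = 144*0 = 0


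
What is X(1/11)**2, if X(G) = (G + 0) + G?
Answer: 4/121 ≈ 0.033058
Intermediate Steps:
X(G) = 2*G (X(G) = G + G = 2*G)
X(1/11)**2 = (2/11)**2 = 4/121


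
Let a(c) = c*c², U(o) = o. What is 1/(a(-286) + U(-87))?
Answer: -1/23393743 ≈ -4.2746e-8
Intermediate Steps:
a(c) = c³
1/(a(-286) + U(-87)) = 1/((-286)³ - 87) = 1/(-23393656 - 87) = 1/(-23393743) = -1/23393743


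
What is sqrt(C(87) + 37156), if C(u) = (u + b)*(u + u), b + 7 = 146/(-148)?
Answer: sqrt(69688057)/37 ≈ 225.62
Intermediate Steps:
b = -591/74 (b = -7 + 146/(-148) = -7 + 146*(-1/148) = -7 - 73/74 = -591/74 ≈ -7.9865)
C(u) = 2*u*(-591/74 + u) (C(u) = (u - 591/74)*(u + u) = (-591/74 + u)*(2*u) = 2*u*(-591/74 + u))
sqrt(C(87) + 37156) = sqrt((1/37)*87*(-591 + 74*87) + 37156) = sqrt((1/37)*87*(-591 + 6438) + 37156) = sqrt((1/37)*87*5847 + 37156) = sqrt(508689/37 + 37156) = sqrt(1883461/37) = sqrt(69688057)/37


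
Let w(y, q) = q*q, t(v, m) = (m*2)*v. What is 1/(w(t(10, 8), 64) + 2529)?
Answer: 1/6625 ≈ 0.00015094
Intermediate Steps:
t(v, m) = 2*m*v (t(v, m) = (2*m)*v = 2*m*v)
w(y, q) = q**2
1/(w(t(10, 8), 64) + 2529) = 1/(64**2 + 2529) = 1/(4096 + 2529) = 1/6625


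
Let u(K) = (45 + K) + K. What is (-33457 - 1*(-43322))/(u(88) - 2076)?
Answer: -1973/371 ≈ -5.3181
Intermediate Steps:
u(K) = 45 + 2*K
(-33457 - 1*(-43322))/(u(88) - 2076) = (-33457 - 1*(-43322))/((45 + 2*88) - 2076) = (-33457 + 43322)/((45 + 176) - 2076) = 9865/(221 - 2076) = 9865/(-1855) = 9865*(-1/1855) = -1973/371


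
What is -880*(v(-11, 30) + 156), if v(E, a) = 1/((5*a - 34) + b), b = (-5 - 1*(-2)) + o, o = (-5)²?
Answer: -9472760/69 ≈ -1.3729e+5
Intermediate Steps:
o = 25
b = 22 (b = (-5 - 1*(-2)) + 25 = (-5 + 2) + 25 = -3 + 25 = 22)
v(E, a) = 1/(-12 + 5*a) (v(E, a) = 1/((5*a - 34) + 22) = 1/((-34 + 5*a) + 22) = 1/(-12 + 5*a))
-880*(v(-11, 30) + 156) = -880*(1/(-12 + 5*30) + 156) = -880*(1/(-12 + 150) + 156) = -880*(1/138 + 156) = -880*21529/138 = -9472760/69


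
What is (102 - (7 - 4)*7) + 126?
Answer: 207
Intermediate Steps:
(102 - (7 - 4)*7) + 126 = (102 - 3*7) + 126 = (102 - 1*21) + 126 = (102 - 21) + 126 = 81 + 126 = 207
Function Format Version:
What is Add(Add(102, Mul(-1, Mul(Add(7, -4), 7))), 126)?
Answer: 207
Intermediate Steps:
Add(Add(102, Mul(-1, Mul(Add(7, -4), 7))), 126) = Add(Add(102, Mul(-1, Mul(3, 7))), 126) = Add(Add(102, Mul(-1, 21)), 126) = Add(Add(102, -21), 126) = Add(81, 126) = 207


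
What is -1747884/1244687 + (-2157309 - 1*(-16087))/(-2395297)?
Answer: -1521550114034/2981395037039 ≈ -0.51035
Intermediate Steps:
-1747884/1244687 + (-2157309 - 1*(-16087))/(-2395297) = -1747884*1/1244687 + (-2157309 + 16087)*(-1/2395297) = -1747884/1244687 - 2141222*(-1/2395297) = -1747884/1244687 + 2141222/2395297 = -1521550114034/2981395037039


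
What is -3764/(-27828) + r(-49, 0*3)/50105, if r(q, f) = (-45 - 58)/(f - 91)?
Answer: 4291257826/31720824135 ≈ 0.13528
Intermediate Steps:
r(q, f) = -103/(-91 + f)
-3764/(-27828) + r(-49, 0*3)/50105 = -3764/(-27828) - 103/(-91 + 0*3)/50105 = -3764*(-1/27828) - 103/(-91 + 0)*(1/50105) = 941/6957 - 103/(-91)*(1/50105) = 941/6957 - 103*(-1/91)*(1/50105) = 941/6957 + (103/91)*(1/50105) = 941/6957 + 103/4559555 = 4291257826/31720824135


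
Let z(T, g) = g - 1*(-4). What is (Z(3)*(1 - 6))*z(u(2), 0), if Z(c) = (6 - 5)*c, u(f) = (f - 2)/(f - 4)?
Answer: -60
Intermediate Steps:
u(f) = (-2 + f)/(-4 + f)
Z(c) = c (Z(c) = 1*c = c)
z(T, g) = 4 + g (z(T, g) = g + 4 = 4 + g)
(Z(3)*(1 - 6))*z(u(2), 0) = (3*(1 - 6))*(4 + 0) = (3*(-5))*4 = -15*4 = -60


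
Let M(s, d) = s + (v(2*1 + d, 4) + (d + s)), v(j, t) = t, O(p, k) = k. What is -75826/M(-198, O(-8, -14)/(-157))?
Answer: 5952341/30765 ≈ 193.48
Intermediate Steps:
M(s, d) = 4 + d + 2*s (M(s, d) = s + (4 + (d + s)) = s + (4 + d + s) = 4 + d + 2*s)
-75826/M(-198, O(-8, -14)/(-157)) = -75826/(4 - 14/(-157) + 2*(-198)) = -75826/(4 - 14*(-1/157) - 396) = -75826/(4 + 14/157 - 396) = -75826/(-61530/157) = -75826*(-157/61530) = 5952341/30765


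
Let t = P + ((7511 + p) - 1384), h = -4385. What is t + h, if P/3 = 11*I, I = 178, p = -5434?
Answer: 2182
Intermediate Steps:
P = 5874 (P = 3*(11*178) = 3*1958 = 5874)
t = 6567 (t = 5874 + ((7511 - 5434) - 1384) = 5874 + (2077 - 1384) = 5874 + 693 = 6567)
t + h = 6567 - 4385 = 2182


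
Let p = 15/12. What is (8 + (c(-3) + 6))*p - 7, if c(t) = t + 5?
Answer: 13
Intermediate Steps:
c(t) = 5 + t
p = 5/4 (p = 15*(1/12) = 5/4 ≈ 1.2500)
(8 + (c(-3) + 6))*p - 7 = (8 + ((5 - 3) + 6))*(5/4) - 7 = (8 + (2 + 6))*(5/4) - 7 = (8 + 8)*(5/4) - 7 = 16*(5/4) - 7 = 20 - 7 = 13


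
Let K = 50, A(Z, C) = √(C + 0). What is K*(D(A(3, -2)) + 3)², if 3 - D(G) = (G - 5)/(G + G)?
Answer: 5425/4 - 1375*I*√2/2 ≈ 1356.3 - 972.27*I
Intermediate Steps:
A(Z, C) = √C
D(G) = 3 - (-5 + G)/(2*G) (D(G) = 3 - (G - 5)/(G + G) = 3 - (-5 + G)/(2*G))
K*(D(A(3, -2)) + 3)² = 50*(5*(1 + √(-2))/(2*(√(-2))) + 3)² = 50*(5*(1 + I*√2)/(2*((I*√2))) + 3)² = 50*(5*(-I*√2/2)*(1 + I*√2)/2 + 3)² = 50*(-5*I*√2*(1 + I*√2)/4 + 3)² = 50*(3 - 5*I*√2*(1 + I*√2)/4)²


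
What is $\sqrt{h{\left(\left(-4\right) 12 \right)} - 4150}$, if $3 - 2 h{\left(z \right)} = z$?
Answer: $\frac{i \sqrt{16498}}{2} \approx 64.222 i$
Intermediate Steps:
$h{\left(z \right)} = \frac{3}{2} - \frac{z}{2}$
$\sqrt{h{\left(\left(-4\right) 12 \right)} - 4150} = \sqrt{\left(\frac{3}{2} - \frac{\left(-4\right) 12}{2}\right) - 4150} = \sqrt{\left(\frac{3}{2} - -24\right) - 4150} = \sqrt{\left(\frac{3}{2} + 24\right) - 4150} = \sqrt{\frac{51}{2} - 4150} = \sqrt{- \frac{8249}{2}} = \frac{i \sqrt{16498}}{2}$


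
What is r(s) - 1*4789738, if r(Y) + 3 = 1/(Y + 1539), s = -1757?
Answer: -1044163539/218 ≈ -4.7897e+6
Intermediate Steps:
r(Y) = -3 + 1/(1539 + Y) (r(Y) = -3 + 1/(Y + 1539) = -3 + 1/(1539 + Y))
r(s) - 1*4789738 = (-4616 - 3*(-1757))/(1539 - 1757) - 1*4789738 = (-4616 + 5271)/(-218) - 4789738 = -1/218*655 - 4789738 = -655/218 - 4789738 = -1044163539/218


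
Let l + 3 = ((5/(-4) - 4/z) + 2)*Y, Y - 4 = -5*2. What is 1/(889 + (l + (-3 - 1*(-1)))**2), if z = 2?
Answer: 4/3581 ≈ 0.0011170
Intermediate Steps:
Y = -6 (Y = 4 - 5*2 = 4 - 10 = -6)
l = 9/2 (l = -3 + ((5/(-4) - 4/2) + 2)*(-6) = -3 + ((5*(-1/4) - 4*1/2) + 2)*(-6) = -3 + ((-5/4 - 2) + 2)*(-6) = -3 + (-13/4 + 2)*(-6) = -3 - 5/4*(-6) = -3 + 15/2 = 9/2 ≈ 4.5000)
1/(889 + (l + (-3 - 1*(-1)))**2) = 1/(889 + (9/2 + (-3 - 1*(-1)))**2) = 1/(889 + (9/2 + (-3 + 1))**2) = 1/(889 + (9/2 - 2)**2) = 1/(889 + (5/2)**2) = 1/(889 + 25/4) = 1/(3581/4) = 4/3581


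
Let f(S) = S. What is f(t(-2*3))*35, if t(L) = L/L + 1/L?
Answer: 175/6 ≈ 29.167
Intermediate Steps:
t(L) = 1 + 1/L
f(t(-2*3))*35 = ((1 - 2*3)/((-2*3)))*35 = ((1 - 6)/(-6))*35 = -⅙*(-5)*35 = (⅚)*35 = 175/6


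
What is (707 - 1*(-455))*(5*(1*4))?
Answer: 23240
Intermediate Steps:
(707 - 1*(-455))*(5*(1*4)) = (707 + 455)*(5*4) = 1162*20 = 23240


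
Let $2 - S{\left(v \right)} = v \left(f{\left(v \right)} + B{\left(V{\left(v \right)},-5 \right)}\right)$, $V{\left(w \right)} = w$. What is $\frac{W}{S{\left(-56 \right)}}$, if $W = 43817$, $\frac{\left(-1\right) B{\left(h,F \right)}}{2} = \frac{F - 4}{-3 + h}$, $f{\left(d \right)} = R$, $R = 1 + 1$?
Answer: $\frac{2585203}{5718} \approx 452.12$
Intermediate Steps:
$R = 2$
$f{\left(d \right)} = 2$
$B{\left(h,F \right)} = - \frac{2 \left(-4 + F\right)}{-3 + h}$ ($B{\left(h,F \right)} = - 2 \frac{F - 4}{-3 + h} = - 2 \frac{-4 + F}{-3 + h} = - \frac{2 \left(-4 + F\right)}{-3 + h}$)
$S{\left(v \right)} = 2 - v \left(2 + \frac{18}{-3 + v}\right)$ ($S{\left(v \right)} = 2 - v \left(2 + \frac{2 \left(4 - -5\right)}{-3 + v}\right) = 2 - v \left(2 + \frac{2 \left(4 + 5\right)}{-3 + v}\right) = 2 - v \left(2 + 2 \frac{1}{-3 + v} 9\right) = 2 - v \left(2 + \frac{18}{-3 + v}\right)$)
$\frac{W}{S{\left(-56 \right)}} = \frac{43817}{2 \frac{1}{-3 - 56} \left(\left(-9\right) \left(-56\right) + \left(1 - -56\right) \left(-3 - 56\right)\right)} = \frac{43817}{2 \frac{1}{-59} \left(504 + \left(1 + 56\right) \left(-59\right)\right)} = \frac{43817}{2 \left(- \frac{1}{59}\right) \left(504 + 57 \left(-59\right)\right)} = \frac{43817}{2 \left(- \frac{1}{59}\right) \left(504 - 3363\right)} = \frac{43817}{2 \left(- \frac{1}{59}\right) \left(-2859\right)} = \frac{43817}{\frac{5718}{59}} = 43817 \cdot \frac{59}{5718} = \frac{2585203}{5718}$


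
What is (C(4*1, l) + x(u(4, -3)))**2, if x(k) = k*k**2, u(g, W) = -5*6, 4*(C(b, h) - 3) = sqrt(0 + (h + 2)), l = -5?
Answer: (-107988 + I*sqrt(3))**2/16 ≈ 7.2884e+8 - 23380.0*I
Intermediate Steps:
C(b, h) = 3 + sqrt(2 + h)/4 (C(b, h) = 3 + sqrt(0 + (h + 2))/4 = 3 + sqrt(0 + (2 + h))/4 = 3 + sqrt(2 + h)/4)
u(g, W) = -30
x(k) = k**3
(C(4*1, l) + x(u(4, -3)))**2 = ((3 + sqrt(2 - 5)/4) + (-30)**3)**2 = ((3 + sqrt(-3)/4) - 27000)**2 = ((3 + (I*sqrt(3))/4) - 27000)**2 = ((3 + I*sqrt(3)/4) - 27000)**2 = (-26997 + I*sqrt(3)/4)**2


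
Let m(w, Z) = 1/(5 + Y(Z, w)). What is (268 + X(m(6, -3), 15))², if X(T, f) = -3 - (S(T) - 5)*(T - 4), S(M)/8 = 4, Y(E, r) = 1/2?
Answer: 16394401/121 ≈ 1.3549e+5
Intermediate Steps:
Y(E, r) = ½
S(M) = 32 (S(M) = 8*4 = 32)
m(w, Z) = 2/11 (m(w, Z) = 1/(5 + ½) = 1/(11/2) = 2/11)
X(T, f) = 105 - 27*T (X(T, f) = -3 - (32 - 5)*(T - 4) = -3 - 27*(-4 + T) = -3 - (-108 + 27*T) = -3 + (108 - 27*T) = 105 - 27*T)
(268 + X(m(6, -3), 15))² = (268 + (105 - 27*2/11))² = (268 + (105 - 54/11))² = (268 + 1101/11)² = (4049/11)² = 16394401/121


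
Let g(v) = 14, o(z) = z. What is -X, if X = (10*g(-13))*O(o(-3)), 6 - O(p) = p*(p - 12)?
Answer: 5460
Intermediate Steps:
O(p) = 6 - p*(-12 + p) (O(p) = 6 - p*(p - 12) = 6 - p*(-12 + p))
X = -5460 (X = (10*14)*(6 - 1*(-3)² + 12*(-3)) = 140*(6 - 1*9 - 36) = 140*(6 - 9 - 36) = 140*(-39) = -5460)
-X = -1*(-5460) = 5460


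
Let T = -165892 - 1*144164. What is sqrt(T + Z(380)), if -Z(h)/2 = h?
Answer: 4*I*sqrt(19426) ≈ 557.51*I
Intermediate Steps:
Z(h) = -2*h
T = -310056 (T = -165892 - 144164 = -310056)
sqrt(T + Z(380)) = sqrt(-310056 - 2*380) = sqrt(-310056 - 760) = sqrt(-310816) = 4*I*sqrt(19426)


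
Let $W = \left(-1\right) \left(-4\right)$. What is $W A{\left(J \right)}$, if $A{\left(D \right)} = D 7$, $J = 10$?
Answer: $280$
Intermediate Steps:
$A{\left(D \right)} = 7 D$
$W = 4$
$W A{\left(J \right)} = 4 \cdot 7 \cdot 10 = 4 \cdot 70 = 280$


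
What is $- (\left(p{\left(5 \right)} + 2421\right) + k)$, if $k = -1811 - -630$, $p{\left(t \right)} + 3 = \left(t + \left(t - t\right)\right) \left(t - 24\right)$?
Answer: $-1142$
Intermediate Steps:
$p{\left(t \right)} = -3 + t \left(-24 + t\right)$ ($p{\left(t \right)} = -3 + \left(t + \left(t - t\right)\right) \left(t - 24\right) = -3 + \left(t + 0\right) \left(-24 + t\right) = -3 + t \left(-24 + t\right)$)
$k = -1181$ ($k = -1811 + 630 = -1181$)
$- (\left(p{\left(5 \right)} + 2421\right) + k) = - (\left(\left(-3 + 5^{2} - 120\right) + 2421\right) - 1181) = - (\left(\left(-3 + 25 - 120\right) + 2421\right) - 1181) = - (\left(-98 + 2421\right) - 1181) = - (2323 - 1181) = \left(-1\right) 1142 = -1142$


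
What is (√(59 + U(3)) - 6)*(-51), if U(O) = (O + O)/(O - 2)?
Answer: 306 - 51*√65 ≈ -105.18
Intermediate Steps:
U(O) = 2*O/(-2 + O) (U(O) = (2*O)/(-2 + O) = 2*O/(-2 + O))
(√(59 + U(3)) - 6)*(-51) = (√(59 + 2*3/(-2 + 3)) - 6)*(-51) = (√(59 + 2*3/1) - 6)*(-51) = (√(59 + 2*3*1) - 6)*(-51) = (√(59 + 6) - 6)*(-51) = (√65 - 6)*(-51) = (-6 + √65)*(-51) = 306 - 51*√65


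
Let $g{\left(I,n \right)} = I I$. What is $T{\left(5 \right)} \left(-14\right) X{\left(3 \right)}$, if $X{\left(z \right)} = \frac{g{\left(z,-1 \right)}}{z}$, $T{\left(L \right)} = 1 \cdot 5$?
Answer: $-210$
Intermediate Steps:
$T{\left(L \right)} = 5$
$g{\left(I,n \right)} = I^{2}$
$X{\left(z \right)} = z$ ($X{\left(z \right)} = \frac{z^{2}}{z} = z$)
$T{\left(5 \right)} \left(-14\right) X{\left(3 \right)} = 5 \left(-14\right) 3 = \left(-70\right) 3 = -210$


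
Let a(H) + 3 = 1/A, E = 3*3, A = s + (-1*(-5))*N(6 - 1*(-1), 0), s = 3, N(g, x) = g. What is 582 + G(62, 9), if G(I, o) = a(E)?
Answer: 22003/38 ≈ 579.03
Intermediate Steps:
A = 38 (A = 3 + (-1*(-5))*(6 - 1*(-1)) = 3 + 5*(6 + 1) = 3 + 5*7 = 3 + 35 = 38)
E = 9
a(H) = -113/38 (a(H) = -3 + 1/38 = -113/38)
G(I, o) = -113/38
582 + G(62, 9) = 582 - 113/38 = 22003/38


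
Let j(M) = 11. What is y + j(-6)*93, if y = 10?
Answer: 1033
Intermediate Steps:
y + j(-6)*93 = 10 + 11*93 = 10 + 1023 = 1033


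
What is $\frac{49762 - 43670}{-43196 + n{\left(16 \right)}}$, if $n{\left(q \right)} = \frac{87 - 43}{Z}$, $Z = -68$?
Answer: $- \frac{103564}{734343} \approx -0.14103$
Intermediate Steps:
$n{\left(q \right)} = - \frac{11}{17}$ ($n{\left(q \right)} = \frac{87 - 43}{-68} = 44 \left(- \frac{1}{68}\right) = - \frac{11}{17}$)
$\frac{49762 - 43670}{-43196 + n{\left(16 \right)}} = \frac{49762 - 43670}{-43196 - \frac{11}{17}} = \frac{6092}{- \frac{734343}{17}} = 6092 \left(- \frac{17}{734343}\right) = - \frac{103564}{734343}$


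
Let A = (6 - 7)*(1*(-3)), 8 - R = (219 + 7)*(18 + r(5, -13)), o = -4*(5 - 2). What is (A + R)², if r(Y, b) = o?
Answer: 1809025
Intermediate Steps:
o = -12 (o = -4*3 = -12)
r(Y, b) = -12
R = -1348 (R = 8 - (219 + 7)*(18 - 12) = 8 - 226*6 = 8 - 1*1356 = 8 - 1356 = -1348)
A = 3 (A = -1*(-3) = 3)
(A + R)² = (3 - 1348)² = (-1345)² = 1809025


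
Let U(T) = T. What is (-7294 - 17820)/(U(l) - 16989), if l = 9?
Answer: 12557/8490 ≈ 1.4790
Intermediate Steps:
(-7294 - 17820)/(U(l) - 16989) = (-7294 - 17820)/(9 - 16989) = -25114/(-16980) = -25114*(-1/16980) = 12557/8490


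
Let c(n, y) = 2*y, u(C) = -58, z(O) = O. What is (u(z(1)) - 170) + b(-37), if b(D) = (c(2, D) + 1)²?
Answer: 5101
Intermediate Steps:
b(D) = (1 + 2*D)² (b(D) = (2*D + 1)² = (1 + 2*D)²)
(u(z(1)) - 170) + b(-37) = (-58 - 170) + (1 + 2*(-37))² = -228 + (1 - 74)² = -228 + (-73)² = -228 + 5329 = 5101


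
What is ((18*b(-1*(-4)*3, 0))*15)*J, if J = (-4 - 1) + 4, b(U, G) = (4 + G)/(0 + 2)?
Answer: -540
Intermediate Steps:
b(U, G) = 2 + G/2 (b(U, G) = (4 + G)/2 = (4 + G)*(½) = 2 + G/2)
J = -1 (J = -5 + 4 = -1)
((18*b(-1*(-4)*3, 0))*15)*J = ((18*(2 + (½)*0))*15)*(-1) = ((18*(2 + 0))*15)*(-1) = ((18*2)*15)*(-1) = (36*15)*(-1) = 540*(-1) = -540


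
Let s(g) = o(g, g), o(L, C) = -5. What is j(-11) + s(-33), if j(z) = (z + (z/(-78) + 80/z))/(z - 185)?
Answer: -825283/168168 ≈ -4.9075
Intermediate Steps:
s(g) = -5
j(z) = (80/z + 77*z/78)/(-185 + z) (j(z) = (z + (z*(-1/78) + 80/z))/(-185 + z) = (z + (-z/78 + 80/z))/(-185 + z) = (z + (80/z - z/78))/(-185 + z) = (80/z + 77*z/78)/(-185 + z))
j(-11) + s(-33) = (1/78)*(6240 + 77*(-11)²)/(-11*(-185 - 11)) - 5 = (1/78)*(-1/11)*(6240 + 77*121)/(-196) - 5 = (1/78)*(-1/11)*(-1/196)*(6240 + 9317) - 5 = (1/78)*(-1/11)*(-1/196)*15557 - 5 = 15557/168168 - 5 = -825283/168168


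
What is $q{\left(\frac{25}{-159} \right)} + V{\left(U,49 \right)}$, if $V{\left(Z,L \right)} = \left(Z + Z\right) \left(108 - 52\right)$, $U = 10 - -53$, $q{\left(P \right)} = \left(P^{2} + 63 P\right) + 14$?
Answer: $\frac{178486870}{25281} \approx 7060.1$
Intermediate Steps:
$q{\left(P \right)} = 14 + P^{2} + 63 P$
$U = 63$ ($U = 10 + 53 = 63$)
$V{\left(Z,L \right)} = 112 Z$ ($V{\left(Z,L \right)} = 2 Z 56 = 112 Z$)
$q{\left(\frac{25}{-159} \right)} + V{\left(U,49 \right)} = \left(14 + \left(\frac{25}{-159}\right)^{2} + 63 \frac{25}{-159}\right) + 112 \cdot 63 = \left(14 + \left(25 \left(- \frac{1}{159}\right)\right)^{2} + 63 \cdot 25 \left(- \frac{1}{159}\right)\right) + 7056 = \left(14 + \left(- \frac{25}{159}\right)^{2} + 63 \left(- \frac{25}{159}\right)\right) + 7056 = \left(14 + \frac{625}{25281} - \frac{525}{53}\right) + 7056 = \frac{104134}{25281} + 7056 = \frac{178486870}{25281}$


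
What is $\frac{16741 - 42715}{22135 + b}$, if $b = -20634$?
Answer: $- \frac{25974}{1501} \approx -17.304$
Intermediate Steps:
$\frac{16741 - 42715}{22135 + b} = \frac{16741 - 42715}{22135 - 20634} = - \frac{25974}{1501}$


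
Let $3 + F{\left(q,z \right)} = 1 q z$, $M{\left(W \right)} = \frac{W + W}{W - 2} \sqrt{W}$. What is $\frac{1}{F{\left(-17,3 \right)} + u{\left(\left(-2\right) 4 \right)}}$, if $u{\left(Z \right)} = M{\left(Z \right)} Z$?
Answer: $- \frac{675}{52834} + \frac{160 i \sqrt{2}}{26417} \approx -0.012776 + 0.0085655 i$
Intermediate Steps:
$M{\left(W \right)} = \frac{2 W^{\frac{3}{2}}}{-2 + W}$ ($M{\left(W \right)} = \frac{2 W}{-2 + W} \sqrt{W} = \frac{2 W^{\frac{3}{2}}}{-2 + W}$)
$F{\left(q,z \right)} = -3 + q z$ ($F{\left(q,z \right)} = -3 + 1 q z = -3 + q z$)
$u{\left(Z \right)} = \frac{2 Z^{\frac{5}{2}}}{-2 + Z}$ ($u{\left(Z \right)} = \frac{2 Z^{\frac{3}{2}}}{-2 + Z} Z = \frac{2 Z^{\frac{5}{2}}}{-2 + Z}$)
$\frac{1}{F{\left(-17,3 \right)} + u{\left(\left(-2\right) 4 \right)}} = \frac{1}{\left(-3 - 51\right) + \frac{2 \left(\left(-2\right) 4\right)^{\frac{5}{2}}}{-2 - 8}} = \frac{1}{\left(-3 - 51\right) + \frac{2 \left(-8\right)^{\frac{5}{2}}}{-2 - 8}} = \frac{1}{-54 + \frac{2 \cdot 128 i \sqrt{2}}{-10}} = \frac{1}{-54 + 2 \cdot 128 i \sqrt{2} \left(- \frac{1}{10}\right)} = \frac{1}{-54 - \frac{128 i \sqrt{2}}{5}}$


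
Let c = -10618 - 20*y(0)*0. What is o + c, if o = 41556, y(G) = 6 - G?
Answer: 30938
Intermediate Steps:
c = -10618 (c = -10618 - 20*(6 - 1*0)*0 = -10618 - 20*(6 + 0)*0 = -10618 - 20*6*0 = -10618 - 120*0 = -10618 + 0 = -10618)
o + c = 41556 - 10618 = 30938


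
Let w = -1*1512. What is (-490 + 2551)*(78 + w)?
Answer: -2955474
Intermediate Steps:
w = -1512
(-490 + 2551)*(78 + w) = (-490 + 2551)*(78 - 1512) = 2061*(-1434) = -2955474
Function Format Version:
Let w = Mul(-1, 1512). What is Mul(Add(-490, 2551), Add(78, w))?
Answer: -2955474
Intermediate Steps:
w = -1512
Mul(Add(-490, 2551), Add(78, w)) = Mul(Add(-490, 2551), Add(78, -1512)) = Mul(2061, -1434) = -2955474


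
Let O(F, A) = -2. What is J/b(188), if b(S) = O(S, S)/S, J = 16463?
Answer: -1547522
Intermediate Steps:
b(S) = -2/S
J/b(188) = 16463/((-2/188)) = 16463/((-2*1/188)) = 16463/(-1/94) = 16463*(-94) = -1547522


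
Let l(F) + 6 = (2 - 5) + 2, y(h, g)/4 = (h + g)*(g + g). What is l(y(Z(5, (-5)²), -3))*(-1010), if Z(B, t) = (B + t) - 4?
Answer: 7070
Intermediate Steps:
Z(B, t) = -4 + B + t
y(h, g) = 8*g*(g + h) (y(h, g) = 4*((h + g)*(g + g)) = 4*((g + h)*(2*g)) = 4*(2*g*(g + h)) = 8*g*(g + h))
l(F) = -7 (l(F) = -6 + ((2 - 5) + 2) = -6 + (-3 + 2) = -6 - 1 = -7)
l(y(Z(5, (-5)²), -3))*(-1010) = -7*(-1010) = 7070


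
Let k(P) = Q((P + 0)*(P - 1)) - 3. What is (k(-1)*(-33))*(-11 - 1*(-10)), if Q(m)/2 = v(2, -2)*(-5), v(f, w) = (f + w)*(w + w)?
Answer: -99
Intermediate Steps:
v(f, w) = 2*w*(f + w) (v(f, w) = (f + w)*(2*w) = 2*w*(f + w))
Q(m) = 0 (Q(m) = 2*((2*(-2)*(2 - 2))*(-5)) = 2*((2*(-2)*0)*(-5)) = 2*(0*(-5)) = 2*0 = 0)
k(P) = -3 (k(P) = 0 - 3 = -3)
(k(-1)*(-33))*(-11 - 1*(-10)) = (-3*(-33))*(-11 - 1*(-10)) = 99*(-11 + 10) = 99*(-1) = -99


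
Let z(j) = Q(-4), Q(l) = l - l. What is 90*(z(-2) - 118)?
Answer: -10620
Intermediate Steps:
Q(l) = 0
z(j) = 0
90*(z(-2) - 118) = 90*(0 - 118) = 90*(-118) = -10620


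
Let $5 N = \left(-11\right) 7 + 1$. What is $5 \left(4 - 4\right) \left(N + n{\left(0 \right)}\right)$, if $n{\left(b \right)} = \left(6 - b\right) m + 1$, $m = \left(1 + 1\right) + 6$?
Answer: $0$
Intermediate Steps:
$m = 8$ ($m = 2 + 6 = 8$)
$N = - \frac{76}{5}$ ($N = \frac{\left(-11\right) 7 + 1}{5} = \frac{-77 + 1}{5} = \frac{1}{5} \left(-76\right) = - \frac{76}{5} \approx -15.2$)
$n{\left(b \right)} = 49 - 8 b$ ($n{\left(b \right)} = \left(6 - b\right) 8 + 1 = \left(48 - 8 b\right) + 1 = 49 - 8 b$)
$5 \left(4 - 4\right) \left(N + n{\left(0 \right)}\right) = 5 \left(4 - 4\right) \left(- \frac{76}{5} + \left(49 - 0\right)\right) = 5 \cdot 0 \left(- \frac{76}{5} + \left(49 + 0\right)\right) = 0 \left(- \frac{76}{5} + 49\right) = 0 \cdot \frac{169}{5} = 0$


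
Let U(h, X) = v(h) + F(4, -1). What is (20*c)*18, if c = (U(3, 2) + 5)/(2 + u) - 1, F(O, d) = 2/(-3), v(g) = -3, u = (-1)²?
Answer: -200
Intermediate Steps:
u = 1
F(O, d) = -⅔ (F(O, d) = 2*(-⅓) = -⅔)
U(h, X) = -11/3 (U(h, X) = -3 - ⅔ = -11/3)
c = -5/9 (c = (-11/3 + 5)/(2 + 1) - 1 = (4/3)/3 - 1 = (4/3)*(⅓) - 1 = 4/9 - 1 = -5/9 ≈ -0.55556)
(20*c)*18 = (20*(-5/9))*18 = -100/9*18 = -200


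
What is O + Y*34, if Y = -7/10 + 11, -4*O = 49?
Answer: 6759/20 ≈ 337.95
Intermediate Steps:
O = -49/4 (O = -1/4*49 = -49/4 ≈ -12.250)
Y = 103/10 (Y = -7*1/10 + 11 = -7/10 + 11 = 103/10 ≈ 10.300)
O + Y*34 = -49/4 + (103/10)*34 = -49/4 + 1751/5 = 6759/20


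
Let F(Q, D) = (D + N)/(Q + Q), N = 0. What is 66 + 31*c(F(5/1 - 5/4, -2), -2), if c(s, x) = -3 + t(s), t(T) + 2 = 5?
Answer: 66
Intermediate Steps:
t(T) = 3 (t(T) = -2 + 5 = 3)
F(Q, D) = D/(2*Q) (F(Q, D) = (D + 0)/(Q + Q) = D/((2*Q)) = D*(1/(2*Q)) = D/(2*Q))
c(s, x) = 0 (c(s, x) = -3 + 3 = 0)
66 + 31*c(F(5/1 - 5/4, -2), -2) = 66 + 31*0 = 66 + 0 = 66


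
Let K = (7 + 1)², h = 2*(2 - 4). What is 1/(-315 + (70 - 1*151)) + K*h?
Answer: -101377/396 ≈ -256.00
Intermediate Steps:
h = -4 (h = 2*(-2) = -4)
K = 64 (K = 8² = 64)
1/(-315 + (70 - 1*151)) + K*h = 1/(-315 + (70 - 1*151)) + 64*(-4) = 1/(-315 + (70 - 151)) - 256 = 1/(-315 - 81) - 256 = 1/(-396) - 256 = -1/396 - 256 = -101377/396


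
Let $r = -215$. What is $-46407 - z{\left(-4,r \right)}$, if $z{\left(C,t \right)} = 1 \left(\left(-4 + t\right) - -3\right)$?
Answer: $-46191$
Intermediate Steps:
$z{\left(C,t \right)} = -1 + t$ ($z{\left(C,t \right)} = 1 \left(\left(-4 + t\right) + 3\right) = 1 \left(-1 + t\right) = -1 + t$)
$-46407 - z{\left(-4,r \right)} = -46407 - \left(-1 - 215\right) = -46407 - -216 = -46407 + 216 = -46191$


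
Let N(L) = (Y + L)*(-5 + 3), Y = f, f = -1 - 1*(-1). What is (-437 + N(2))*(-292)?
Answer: 128772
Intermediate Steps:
f = 0 (f = -1 + 1 = 0)
Y = 0
N(L) = -2*L (N(L) = (0 + L)*(-5 + 3) = L*(-2) = -2*L)
(-437 + N(2))*(-292) = (-437 - 2*2)*(-292) = (-437 - 4)*(-292) = -441*(-292) = 128772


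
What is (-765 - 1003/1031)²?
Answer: 623654519524/1062961 ≈ 5.8671e+5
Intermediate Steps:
(-765 - 1003/1031)² = (-789718/1031)² = 623654519524/1062961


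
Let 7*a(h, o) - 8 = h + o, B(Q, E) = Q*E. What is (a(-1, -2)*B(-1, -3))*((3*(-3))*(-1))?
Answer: 135/7 ≈ 19.286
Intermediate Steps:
B(Q, E) = E*Q
a(h, o) = 8/7 + h/7 + o/7 (a(h, o) = 8/7 + (h + o)/7 = 8/7 + (h/7 + o/7) = 8/7 + h/7 + o/7)
(a(-1, -2)*B(-1, -3))*((3*(-3))*(-1)) = ((8/7 + (⅐)*(-1) + (⅐)*(-2))*(-3*(-1)))*((3*(-3))*(-1)) = ((8/7 - ⅐ - 2/7)*3)*(-9*(-1)) = ((5/7)*3)*9 = (15/7)*9 = 135/7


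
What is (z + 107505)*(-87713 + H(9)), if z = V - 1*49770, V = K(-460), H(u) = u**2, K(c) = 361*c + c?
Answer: 9533047120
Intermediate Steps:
K(c) = 362*c
V = -166520 (V = 362*(-460) = -166520)
z = -216290 (z = -166520 - 1*49770 = -166520 - 49770 = -216290)
(z + 107505)*(-87713 + H(9)) = (-216290 + 107505)*(-87713 + 9**2) = -108785*(-87713 + 81) = -108785*(-87632) = 9533047120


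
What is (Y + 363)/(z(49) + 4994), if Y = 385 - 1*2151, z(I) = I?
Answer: -1403/5043 ≈ -0.27821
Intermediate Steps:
Y = -1766 (Y = 385 - 2151 = -1766)
(Y + 363)/(z(49) + 4994) = (-1766 + 363)/(49 + 4994) = -1403/5043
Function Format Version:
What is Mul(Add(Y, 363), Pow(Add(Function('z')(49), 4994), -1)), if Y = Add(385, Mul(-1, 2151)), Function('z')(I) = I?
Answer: Rational(-1403, 5043) ≈ -0.27821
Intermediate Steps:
Y = -1766 (Y = Add(385, -2151) = -1766)
Mul(Add(Y, 363), Pow(Add(Function('z')(49), 4994), -1)) = Mul(Add(-1766, 363), Pow(Add(49, 4994), -1)) = Mul(-1403, Pow(5043, -1)) = Mul(-1403, Rational(1, 5043)) = Rational(-1403, 5043)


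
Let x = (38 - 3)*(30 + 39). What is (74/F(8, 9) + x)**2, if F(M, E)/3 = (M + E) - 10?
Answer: 2579522521/441 ≈ 5.8493e+6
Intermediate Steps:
F(M, E) = -30 + 3*E + 3*M (F(M, E) = 3*((M + E) - 10) = 3*((E + M) - 10) = 3*(-10 + E + M) = -30 + 3*E + 3*M)
x = 2415 (x = 35*69 = 2415)
(74/F(8, 9) + x)**2 = (74/(-30 + 3*9 + 3*8) + 2415)**2 = (74/(-30 + 27 + 24) + 2415)**2 = (74/21 + 2415)**2 = (50789/21)**2 = 2579522521/441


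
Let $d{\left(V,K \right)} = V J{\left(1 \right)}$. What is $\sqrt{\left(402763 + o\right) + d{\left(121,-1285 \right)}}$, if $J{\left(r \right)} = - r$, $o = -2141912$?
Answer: $i \sqrt{1739270} \approx 1318.8 i$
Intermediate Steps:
$d{\left(V,K \right)} = - V$ ($d{\left(V,K \right)} = V \left(\left(-1\right) 1\right) = V \left(-1\right) = - V$)
$\sqrt{\left(402763 + o\right) + d{\left(121,-1285 \right)}} = \sqrt{\left(402763 - 2141912\right) - 121} = \sqrt{-1739149 - 121} = \sqrt{-1739270} = i \sqrt{1739270}$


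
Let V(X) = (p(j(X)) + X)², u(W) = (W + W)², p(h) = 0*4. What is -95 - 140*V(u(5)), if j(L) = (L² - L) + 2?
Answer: -1400095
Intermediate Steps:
j(L) = 2 + L² - L
p(h) = 0
u(W) = 4*W² (u(W) = (2*W)² = 4*W²)
V(X) = X² (V(X) = (0 + X)² = X²)
-95 - 140*V(u(5)) = -95 - 140*(4*5²)² = -95 - 140*(4*25)² = -95 - 140*100² = -95 - 140*10000 = -95 - 1400000 = -1400095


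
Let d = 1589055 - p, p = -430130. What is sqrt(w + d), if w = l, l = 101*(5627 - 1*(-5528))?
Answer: 4*sqrt(196615) ≈ 1773.7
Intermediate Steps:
l = 1126655 (l = 101*(5627 + 5528) = 101*11155 = 1126655)
w = 1126655
d = 2019185 (d = 1589055 - 1*(-430130) = 1589055 + 430130 = 2019185)
sqrt(w + d) = sqrt(1126655 + 2019185) = sqrt(3145840) = 4*sqrt(196615)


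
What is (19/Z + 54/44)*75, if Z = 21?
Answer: 24625/154 ≈ 159.90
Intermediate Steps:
(19/Z + 54/44)*75 = (19/21 + 54/44)*75 = (19*(1/21) + 54*(1/44))*75 = (19/21 + 27/22)*75 = (985/462)*75 = 24625/154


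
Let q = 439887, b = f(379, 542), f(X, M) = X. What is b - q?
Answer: -439508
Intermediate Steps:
b = 379
b - q = 379 - 1*439887 = 379 - 439887 = -439508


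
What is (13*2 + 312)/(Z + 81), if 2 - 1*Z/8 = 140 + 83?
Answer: -338/1687 ≈ -0.20036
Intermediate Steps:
Z = -1768 (Z = 16 - 8*(140 + 83) = 16 - 8*223 = 16 - 1784 = -1768)
(13*2 + 312)/(Z + 81) = (13*2 + 312)/(-1768 + 81) = (26 + 312)/(-1687) = 338*(-1/1687) = -338/1687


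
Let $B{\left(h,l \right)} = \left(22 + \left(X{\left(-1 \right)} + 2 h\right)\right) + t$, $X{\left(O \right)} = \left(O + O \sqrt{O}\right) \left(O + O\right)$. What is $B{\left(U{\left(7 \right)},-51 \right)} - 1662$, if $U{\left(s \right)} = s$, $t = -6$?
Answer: $-1630 + 2 i \approx -1630.0 + 2.0 i$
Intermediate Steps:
$X{\left(O \right)} = 2 O \left(O + O^{\frac{3}{2}}\right)$ ($X{\left(O \right)} = \left(O + O^{\frac{3}{2}}\right) 2 O = 2 O \left(O + O^{\frac{3}{2}}\right)$)
$B{\left(h,l \right)} = 18 + 2 i + 2 h$ ($B{\left(h,l \right)} = \left(22 + \left(\left(2 \left(-1\right)^{2} + 2 \left(-1\right)^{\frac{5}{2}}\right) + 2 h\right)\right) - 6 = \left(22 + \left(\left(2 \cdot 1 + 2 i\right) + 2 h\right)\right) - 6 = \left(22 + \left(\left(2 + 2 i\right) + 2 h\right)\right) - 6 = \left(22 + \left(2 + 2 i + 2 h\right)\right) - 6 = \left(24 + 2 i + 2 h\right) - 6 = 18 + 2 i + 2 h$)
$B{\left(U{\left(7 \right)},-51 \right)} - 1662 = \left(18 + 2 i + 2 \cdot 7\right) - 1662 = \left(18 + 2 i + 14\right) - 1662 = \left(32 + 2 i\right) - 1662 = -1630 + 2 i$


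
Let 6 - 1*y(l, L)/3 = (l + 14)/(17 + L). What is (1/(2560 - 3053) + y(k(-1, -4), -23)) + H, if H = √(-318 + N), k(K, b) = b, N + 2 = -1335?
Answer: 11338/493 + I*√1655 ≈ 22.998 + 40.682*I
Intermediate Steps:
N = -1337 (N = -2 - 1335 = -1337)
y(l, L) = 18 - 3*(14 + l)/(17 + L) (y(l, L) = 18 - 3*(l + 14)/(17 + L) = 18 - 3*(14 + l)/(17 + L))
H = I*√1655 (H = √(-318 - 1337) = √(-1655) = I*√1655 ≈ 40.682*I)
(1/(2560 - 3053) + y(k(-1, -4), -23)) + H = (1/(2560 - 3053) + 3*(88 - 1*(-4) + 6*(-23))/(17 - 23)) + I*√1655 = (1/(-493) + 3*(88 + 4 - 138)/(-6)) + I*√1655 = (-1/493 + 3*(-⅙)*(-46)) + I*√1655 = (-1/493 + 23) + I*√1655 = 11338/493 + I*√1655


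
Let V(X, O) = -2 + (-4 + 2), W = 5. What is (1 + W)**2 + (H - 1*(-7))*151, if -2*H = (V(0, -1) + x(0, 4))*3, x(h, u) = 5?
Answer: 1733/2 ≈ 866.50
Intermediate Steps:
V(X, O) = -4 (V(X, O) = -2 - 2 = -4)
H = -3/2 (H = -(-4 + 5)*3/2 = -3/2 ≈ -1.5000)
(1 + W)**2 + (H - 1*(-7))*151 = (1 + 5)**2 + (-3/2 - 1*(-7))*151 = 6**2 + (-3/2 + 7)*151 = 36 + (11/2)*151 = 36 + 1661/2 = 1733/2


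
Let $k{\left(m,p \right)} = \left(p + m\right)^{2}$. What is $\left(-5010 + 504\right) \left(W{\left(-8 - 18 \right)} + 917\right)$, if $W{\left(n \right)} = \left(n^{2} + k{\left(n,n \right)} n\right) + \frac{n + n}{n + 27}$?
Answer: $309846078$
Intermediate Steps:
$k{\left(m,p \right)} = \left(m + p\right)^{2}$
$W{\left(n \right)} = n^{2} + 4 n^{3} + \frac{2 n}{27 + n}$ ($W{\left(n \right)} = \left(n^{2} + \left(n + n\right)^{2} n\right) + \frac{n + n}{n + 27} = \left(n^{2} + \left(2 n\right)^{2} n\right) + \frac{2 n}{27 + n} = \left(n^{2} + 4 n^{2} n\right) + \frac{2 n}{27 + n} = \left(n^{2} + 4 n^{3}\right) + \frac{2 n}{27 + n} = n^{2} + 4 n^{3} + \frac{2 n}{27 + n}$)
$\left(-5010 + 504\right) \left(W{\left(-8 - 18 \right)} + 917\right) = \left(-5010 + 504\right) \left(\frac{\left(-8 - 18\right) \left(2 + 4 \left(-8 - 18\right)^{3} + 27 \left(-8 - 18\right) + 109 \left(-8 - 18\right)^{2}\right)}{27 - 26} + 917\right) = - 4506 \left(\frac{\left(-8 - 18\right) \left(2 + 4 \left(-8 - 18\right)^{3} + 27 \left(-8 - 18\right) + 109 \left(-8 - 18\right)^{2}\right)}{27 - 26} + 917\right) = - 4506 \left(- \frac{26 \left(2 + 4 \left(-26\right)^{3} + 27 \left(-26\right) + 109 \left(-26\right)^{2}\right)}{27 - 26} + 917\right) = - 4506 \left(- \frac{26 \left(2 + 4 \left(-17576\right) - 702 + 109 \cdot 676\right)}{1} + 917\right) = - 4506 \left(\left(-26\right) 1 \left(2 - 70304 - 702 + 73684\right) + 917\right) = - 4506 \left(\left(-26\right) 1 \cdot 2680 + 917\right) = - 4506 \left(-69680 + 917\right) = \left(-4506\right) \left(-68763\right) = 309846078$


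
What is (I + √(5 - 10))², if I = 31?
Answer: (31 + I*√5)² ≈ 956.0 + 138.64*I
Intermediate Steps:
(I + √(5 - 10))² = (31 + √(5 - 10))² = (31 + √(-5))² = (31 + I*√5)²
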